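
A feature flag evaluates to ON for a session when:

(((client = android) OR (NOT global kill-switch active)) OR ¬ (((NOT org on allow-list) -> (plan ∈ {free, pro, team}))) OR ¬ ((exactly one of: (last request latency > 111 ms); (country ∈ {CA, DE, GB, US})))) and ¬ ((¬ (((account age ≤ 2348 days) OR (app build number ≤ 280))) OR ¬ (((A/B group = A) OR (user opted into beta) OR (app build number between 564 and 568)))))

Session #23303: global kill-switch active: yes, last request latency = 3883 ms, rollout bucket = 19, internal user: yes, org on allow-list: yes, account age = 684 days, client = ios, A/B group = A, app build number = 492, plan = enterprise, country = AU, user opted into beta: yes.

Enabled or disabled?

Atomic conditions:
  client = android: ios == android is false
  NOT global kill-switch active: yes → false
  NOT org on allow-list: yes → false
  plan ∈ {free, pro, team}: enterprise is not in the set → false
  last request latency > 111 ms: 3883 > 111 is true
  country ∈ {CA, DE, GB, US}: AU is not in the set → false
  account age ≤ 2348 days: 684 ≤ 2348 is true
  app build number ≤ 280: 492 ≤ 280 is false
  A/B group = A: A == A is true
  user opted into beta: yes → true
  app build number between 564 and 568: 492 in [564, 568] is false
Combine:
[1.1] false OR false = false
[1.2.1] false → false (antecedent false ⇒ implication holds) = true
[1.2] NOT true = false
[1.3.1] exactly-one(true, false) = true
[1.3] NOT true = false
[1] false OR false OR false = false
[2.1.1.1] true OR false = true
[2.1.1] NOT true = false
[2.1.2.1] true OR true OR false = true
[2.1.2] NOT true = false
[2.1] false OR false = false
[2] NOT false = true
[root] false AND true = false
Overall: false → disabled

Disabled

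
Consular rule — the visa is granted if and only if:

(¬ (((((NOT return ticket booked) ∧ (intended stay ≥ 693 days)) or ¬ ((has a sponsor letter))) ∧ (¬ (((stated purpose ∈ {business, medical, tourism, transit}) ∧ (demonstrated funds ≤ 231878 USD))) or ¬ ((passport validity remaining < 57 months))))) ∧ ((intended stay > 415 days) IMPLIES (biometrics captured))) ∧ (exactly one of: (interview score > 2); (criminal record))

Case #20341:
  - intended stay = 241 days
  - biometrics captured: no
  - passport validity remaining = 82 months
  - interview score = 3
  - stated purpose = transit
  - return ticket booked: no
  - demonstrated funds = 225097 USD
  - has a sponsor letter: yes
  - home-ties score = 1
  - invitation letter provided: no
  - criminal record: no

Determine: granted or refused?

Granted

Atomic conditions:
  NOT return ticket booked: no → true
  intended stay ≥ 693 days: 241 ≥ 693 is false
  has a sponsor letter: yes → true
  stated purpose ∈ {business, medical, tourism, transit}: transit is in the set → true
  demonstrated funds ≤ 231878 USD: 225097 ≤ 231878 is true
  passport validity remaining < 57 months: 82 < 57 is false
  intended stay > 415 days: 241 > 415 is false
  biometrics captured: no → false
  interview score > 2: 3 > 2 is true
  criminal record: no → false
Combine:
[1.1.1.1.1] true AND false = false
[1.1.1.1.2] NOT true = false
[1.1.1.1] false OR false = false
[1.1.1.2.1.1] true AND true = true
[1.1.1.2.1] NOT true = false
[1.1.1.2.2] NOT false = true
[1.1.1.2] false OR true = true
[1.1.1] false AND true = false
[1.1] NOT false = true
[1.2] false → false (antecedent false ⇒ implication holds) = true
[1] true AND true = true
[2] exactly-one(true, false) = true
[root] true AND true = true
Overall: true → granted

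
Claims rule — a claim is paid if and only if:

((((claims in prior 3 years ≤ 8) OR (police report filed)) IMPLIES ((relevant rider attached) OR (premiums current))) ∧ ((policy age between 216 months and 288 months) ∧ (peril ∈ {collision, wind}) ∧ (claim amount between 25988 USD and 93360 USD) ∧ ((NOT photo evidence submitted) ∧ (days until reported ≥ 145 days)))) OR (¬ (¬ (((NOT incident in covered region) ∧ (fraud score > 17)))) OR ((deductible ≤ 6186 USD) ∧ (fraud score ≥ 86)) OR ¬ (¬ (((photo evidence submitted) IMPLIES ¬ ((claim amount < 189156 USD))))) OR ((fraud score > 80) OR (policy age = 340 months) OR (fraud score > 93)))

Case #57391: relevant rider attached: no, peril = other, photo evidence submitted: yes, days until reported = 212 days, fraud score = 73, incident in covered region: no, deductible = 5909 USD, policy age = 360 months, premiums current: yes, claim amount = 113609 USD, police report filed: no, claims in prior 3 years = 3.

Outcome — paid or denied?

Atomic conditions:
  claims in prior 3 years ≤ 8: 3 ≤ 8 is true
  police report filed: no → false
  relevant rider attached: no → false
  premiums current: yes → true
  policy age between 216 months and 288 months: 360 in [216, 288] is false
  peril ∈ {collision, wind}: other is not in the set → false
  claim amount between 25988 USD and 93360 USD: 113609 in [25988, 93360] is false
  NOT photo evidence submitted: yes → false
  days until reported ≥ 145 days: 212 ≥ 145 is true
  NOT incident in covered region: no → true
  fraud score > 17: 73 > 17 is true
  deductible ≤ 6186 USD: 5909 ≤ 6186 is true
  fraud score ≥ 86: 73 ≥ 86 is false
  photo evidence submitted: yes → true
  claim amount < 189156 USD: 113609 < 189156 is true
  fraud score > 80: 73 > 80 is false
  policy age = 340 months: 360 == 340 is false
  fraud score > 93: 73 > 93 is false
Combine:
[1.1.1] true OR false = true
[1.1.2] false OR true = true
[1.1] true → true = true
[1.2.4] false AND true = false
[1.2] false AND false AND false AND false = false
[1] true AND false = false
[2.1.1.1] true AND true = true
[2.1.1] NOT true = false
[2.1] NOT false = true
[2.2] true AND false = false
[2.3.1.1.2] NOT true = false
[2.3.1.1] true → false = false
[2.3.1] NOT false = true
[2.3] NOT true = false
[2.4] false OR false OR false = false
[2] true OR false OR false OR false = true
[root] false OR true = true
Overall: true → paid

Paid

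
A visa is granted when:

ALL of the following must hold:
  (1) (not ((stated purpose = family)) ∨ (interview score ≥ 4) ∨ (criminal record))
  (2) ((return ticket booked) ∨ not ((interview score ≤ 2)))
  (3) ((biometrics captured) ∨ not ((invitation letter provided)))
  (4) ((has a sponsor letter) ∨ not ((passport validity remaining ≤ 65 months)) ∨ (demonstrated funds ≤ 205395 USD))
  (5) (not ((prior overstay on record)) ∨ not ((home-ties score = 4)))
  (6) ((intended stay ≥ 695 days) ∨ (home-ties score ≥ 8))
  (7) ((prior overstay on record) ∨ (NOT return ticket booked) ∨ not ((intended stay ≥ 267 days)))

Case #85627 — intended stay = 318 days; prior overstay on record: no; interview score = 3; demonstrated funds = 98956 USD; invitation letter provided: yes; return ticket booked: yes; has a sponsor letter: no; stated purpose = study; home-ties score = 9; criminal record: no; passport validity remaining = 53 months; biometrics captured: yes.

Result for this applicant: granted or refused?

Refused

Atomic conditions:
  stated purpose = family: study == family is false
  interview score ≥ 4: 3 ≥ 4 is false
  criminal record: no → false
  return ticket booked: yes → true
  interview score ≤ 2: 3 ≤ 2 is false
  biometrics captured: yes → true
  invitation letter provided: yes → true
  has a sponsor letter: no → false
  passport validity remaining ≤ 65 months: 53 ≤ 65 is true
  demonstrated funds ≤ 205395 USD: 98956 ≤ 205395 is true
  prior overstay on record: no → false
  home-ties score = 4: 9 == 4 is false
  intended stay ≥ 695 days: 318 ≥ 695 is false
  home-ties score ≥ 8: 9 ≥ 8 is true
  NOT return ticket booked: yes → false
  intended stay ≥ 267 days: 318 ≥ 267 is true
Combine:
[1.1] NOT false = true
[1] true OR false OR false = true
[2.2] NOT false = true
[2] true OR true = true
[3.2] NOT true = false
[3] true OR false = true
[4.2] NOT true = false
[4] false OR false OR true = true
[5.1] NOT false = true
[5.2] NOT false = true
[5] true OR true = true
[6] false OR true = true
[7.3] NOT true = false
[7] false OR false OR false = false
[root] true AND true AND true AND true AND true AND true AND false = false
Overall: false → refused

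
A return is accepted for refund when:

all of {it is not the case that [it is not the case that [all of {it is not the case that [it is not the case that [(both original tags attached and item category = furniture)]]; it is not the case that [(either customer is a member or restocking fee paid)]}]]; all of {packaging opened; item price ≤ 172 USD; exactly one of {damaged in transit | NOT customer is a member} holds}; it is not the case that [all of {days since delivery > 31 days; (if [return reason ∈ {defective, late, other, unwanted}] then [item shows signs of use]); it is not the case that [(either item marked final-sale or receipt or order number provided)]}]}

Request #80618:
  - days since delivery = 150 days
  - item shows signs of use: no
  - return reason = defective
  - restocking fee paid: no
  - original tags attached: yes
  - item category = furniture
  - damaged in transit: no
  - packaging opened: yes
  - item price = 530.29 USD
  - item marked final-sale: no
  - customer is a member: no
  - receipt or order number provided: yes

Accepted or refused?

Refused

Atomic conditions:
  original tags attached: yes → true
  item category = furniture: furniture == furniture is true
  customer is a member: no → false
  restocking fee paid: no → false
  packaging opened: yes → true
  item price ≤ 172 USD: 530.29 ≤ 172 is false
  damaged in transit: no → false
  NOT customer is a member: no → true
  days since delivery > 31 days: 150 > 31 is true
  return reason ∈ {defective, late, other, unwanted}: defective is in the set → true
  item shows signs of use: no → false
  item marked final-sale: no → false
  receipt or order number provided: yes → true
Combine:
[1.1.1.1.1.1] true AND true = true
[1.1.1.1.1] NOT true = false
[1.1.1.1] NOT false = true
[1.1.1.2.1] false OR false = false
[1.1.1.2] NOT false = true
[1.1.1] true AND true = true
[1.1] NOT true = false
[1] NOT false = true
[2.3] exactly-one(false, true) = true
[2] true AND false AND true = false
[3.1.2] true → false = false
[3.1.3.1] false OR true = true
[3.1.3] NOT true = false
[3.1] true AND false AND false = false
[3] NOT false = true
[root] true AND false AND true = false
Overall: false → refused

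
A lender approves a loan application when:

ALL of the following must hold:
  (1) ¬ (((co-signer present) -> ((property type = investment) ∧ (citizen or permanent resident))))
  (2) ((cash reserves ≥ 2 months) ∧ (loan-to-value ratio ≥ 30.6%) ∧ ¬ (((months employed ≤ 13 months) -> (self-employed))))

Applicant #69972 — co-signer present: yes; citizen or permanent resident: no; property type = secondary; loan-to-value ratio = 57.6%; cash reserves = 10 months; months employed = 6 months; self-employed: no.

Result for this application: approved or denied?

Approved

Atomic conditions:
  co-signer present: yes → true
  property type = investment: secondary == investment is false
  citizen or permanent resident: no → false
  cash reserves ≥ 2 months: 10 ≥ 2 is true
  loan-to-value ratio ≥ 30.6%: 57.6 ≥ 30.6 is true
  months employed ≤ 13 months: 6 ≤ 13 is true
  self-employed: no → false
Combine:
[1.1.2] false AND false = false
[1.1] true → false = false
[1] NOT false = true
[2.3.1] true → false = false
[2.3] NOT false = true
[2] true AND true AND true = true
[root] true AND true = true
Overall: true → approved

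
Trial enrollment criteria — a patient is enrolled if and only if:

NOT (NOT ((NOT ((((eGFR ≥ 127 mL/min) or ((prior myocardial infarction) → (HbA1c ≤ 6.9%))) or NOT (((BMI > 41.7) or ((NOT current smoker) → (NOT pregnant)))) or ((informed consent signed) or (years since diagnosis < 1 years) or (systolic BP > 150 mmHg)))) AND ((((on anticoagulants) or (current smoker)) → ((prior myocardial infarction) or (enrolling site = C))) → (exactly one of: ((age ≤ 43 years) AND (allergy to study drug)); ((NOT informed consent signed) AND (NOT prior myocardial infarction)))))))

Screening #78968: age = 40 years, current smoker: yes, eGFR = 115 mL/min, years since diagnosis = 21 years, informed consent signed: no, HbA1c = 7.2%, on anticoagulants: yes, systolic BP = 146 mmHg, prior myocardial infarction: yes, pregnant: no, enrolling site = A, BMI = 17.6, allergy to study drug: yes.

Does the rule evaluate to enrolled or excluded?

Enrolled

Atomic conditions:
  eGFR ≥ 127 mL/min: 115 ≥ 127 is false
  prior myocardial infarction: yes → true
  HbA1c ≤ 6.9%: 7.2 ≤ 6.9 is false
  BMI > 41.7: 17.6 > 41.7 is false
  NOT current smoker: yes → false
  NOT pregnant: no → true
  informed consent signed: no → false
  years since diagnosis < 1 years: 21 < 1 is false
  systolic BP > 150 mmHg: 146 > 150 is false
  on anticoagulants: yes → true
  current smoker: yes → true
  enrolling site = C: A == C is false
  age ≤ 43 years: 40 ≤ 43 is true
  allergy to study drug: yes → true
  NOT informed consent signed: no → true
  NOT prior myocardial infarction: yes → false
Combine:
[1.1.1.1.1.2] true → false = false
[1.1.1.1.1] false OR false = false
[1.1.1.1.2.1.2] false → true (antecedent false ⇒ implication holds) = true
[1.1.1.1.2.1] false OR true = true
[1.1.1.1.2] NOT true = false
[1.1.1.1.3] false OR false OR false = false
[1.1.1.1] false OR false OR false = false
[1.1.1] NOT false = true
[1.1.2.1.1] true OR true = true
[1.1.2.1.2] true OR false = true
[1.1.2.1] true → true = true
[1.1.2.2.1] true AND true = true
[1.1.2.2.2] true AND false = false
[1.1.2.2] exactly-one(true, false) = true
[1.1.2] true → true = true
[1.1] true AND true = true
[1] NOT true = false
[root] NOT false = true
Overall: true → enrolled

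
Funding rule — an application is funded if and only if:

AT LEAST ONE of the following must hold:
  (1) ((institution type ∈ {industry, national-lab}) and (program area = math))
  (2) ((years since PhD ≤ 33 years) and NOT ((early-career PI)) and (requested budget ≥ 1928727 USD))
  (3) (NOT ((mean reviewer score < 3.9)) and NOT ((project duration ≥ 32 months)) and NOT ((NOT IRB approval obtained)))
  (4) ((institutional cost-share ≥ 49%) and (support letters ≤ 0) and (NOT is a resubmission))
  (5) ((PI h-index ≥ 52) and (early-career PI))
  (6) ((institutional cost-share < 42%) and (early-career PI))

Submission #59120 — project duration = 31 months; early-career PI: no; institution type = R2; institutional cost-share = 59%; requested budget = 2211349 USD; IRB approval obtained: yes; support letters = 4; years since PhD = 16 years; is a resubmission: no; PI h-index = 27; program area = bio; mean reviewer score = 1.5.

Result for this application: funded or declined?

Funded

Atomic conditions:
  institution type ∈ {industry, national-lab}: R2 is not in the set → false
  program area = math: bio == math is false
  years since PhD ≤ 33 years: 16 ≤ 33 is true
  early-career PI: no → false
  requested budget ≥ 1928727 USD: 2211349 ≥ 1928727 is true
  mean reviewer score < 3.9: 1.5 < 3.9 is true
  project duration ≥ 32 months: 31 ≥ 32 is false
  NOT IRB approval obtained: yes → false
  institutional cost-share ≥ 49%: 59 ≥ 49 is true
  support letters ≤ 0: 4 ≤ 0 is false
  NOT is a resubmission: no → true
  PI h-index ≥ 52: 27 ≥ 52 is false
  institutional cost-share < 42%: 59 < 42 is false
Combine:
[1] false AND false = false
[2.2] NOT false = true
[2] true AND true AND true = true
[3.1] NOT true = false
[3.2] NOT false = true
[3.3] NOT false = true
[3] false AND true AND true = false
[4] true AND false AND true = false
[5] false AND false = false
[6] false AND false = false
[root] false OR true OR false OR false OR false OR false = true
Overall: true → funded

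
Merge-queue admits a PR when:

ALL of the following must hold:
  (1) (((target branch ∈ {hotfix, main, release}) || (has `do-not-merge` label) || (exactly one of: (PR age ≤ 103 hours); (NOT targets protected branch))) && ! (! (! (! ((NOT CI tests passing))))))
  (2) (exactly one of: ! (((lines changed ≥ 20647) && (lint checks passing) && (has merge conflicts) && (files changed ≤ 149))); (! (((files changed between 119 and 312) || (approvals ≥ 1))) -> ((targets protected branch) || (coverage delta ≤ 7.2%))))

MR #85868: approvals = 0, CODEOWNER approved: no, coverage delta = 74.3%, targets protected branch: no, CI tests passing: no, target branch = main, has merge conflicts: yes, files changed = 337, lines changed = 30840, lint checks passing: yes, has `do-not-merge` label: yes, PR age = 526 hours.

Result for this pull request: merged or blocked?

Atomic conditions:
  target branch ∈ {hotfix, main, release}: main is in the set → true
  has `do-not-merge` label: yes → true
  PR age ≤ 103 hours: 526 ≤ 103 is false
  NOT targets protected branch: no → true
  NOT CI tests passing: no → true
  lines changed ≥ 20647: 30840 ≥ 20647 is true
  lint checks passing: yes → true
  has merge conflicts: yes → true
  files changed ≤ 149: 337 ≤ 149 is false
  files changed between 119 and 312: 337 in [119, 312] is false
  approvals ≥ 1: 0 ≥ 1 is false
  targets protected branch: no → false
  coverage delta ≤ 7.2%: 74.3 ≤ 7.2 is false
Combine:
[1.1.3] exactly-one(false, true) = true
[1.1] true OR true OR true = true
[1.2.1.1.1] NOT true = false
[1.2.1.1] NOT false = true
[1.2.1] NOT true = false
[1.2] NOT false = true
[1] true AND true = true
[2.1.1] true AND true AND true AND false = false
[2.1] NOT false = true
[2.2.1.1] false OR false = false
[2.2.1] NOT false = true
[2.2.2] false OR false = false
[2.2] true → false = false
[2] exactly-one(true, false) = true
[root] true AND true = true
Overall: true → merged

Merged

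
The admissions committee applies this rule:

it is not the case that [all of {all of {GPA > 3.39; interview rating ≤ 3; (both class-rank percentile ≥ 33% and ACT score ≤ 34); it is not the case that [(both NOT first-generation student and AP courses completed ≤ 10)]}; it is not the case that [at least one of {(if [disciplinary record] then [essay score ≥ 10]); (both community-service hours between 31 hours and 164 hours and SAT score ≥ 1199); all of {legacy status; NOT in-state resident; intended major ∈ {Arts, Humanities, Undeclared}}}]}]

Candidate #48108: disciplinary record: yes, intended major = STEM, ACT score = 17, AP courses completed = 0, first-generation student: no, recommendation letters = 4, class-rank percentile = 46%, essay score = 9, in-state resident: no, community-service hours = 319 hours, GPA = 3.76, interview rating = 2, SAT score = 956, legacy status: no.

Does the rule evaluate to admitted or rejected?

Atomic conditions:
  GPA > 3.39: 3.76 > 3.39 is true
  interview rating ≤ 3: 2 ≤ 3 is true
  class-rank percentile ≥ 33%: 46 ≥ 33 is true
  ACT score ≤ 34: 17 ≤ 34 is true
  NOT first-generation student: no → true
  AP courses completed ≤ 10: 0 ≤ 10 is true
  disciplinary record: yes → true
  essay score ≥ 10: 9 ≥ 10 is false
  community-service hours between 31 hours and 164 hours: 319 in [31, 164] is false
  SAT score ≥ 1199: 956 ≥ 1199 is false
  legacy status: no → false
  NOT in-state resident: no → true
  intended major ∈ {Arts, Humanities, Undeclared}: STEM is not in the set → false
Combine:
[1.1.3] true AND true = true
[1.1.4.1] true AND true = true
[1.1.4] NOT true = false
[1.1] true AND true AND true AND false = false
[1.2.1.1] true → false = false
[1.2.1.2] false AND false = false
[1.2.1.3] false AND true AND false = false
[1.2.1] false OR false OR false = false
[1.2] NOT false = true
[1] false AND true = false
[root] NOT false = true
Overall: true → admitted

Admitted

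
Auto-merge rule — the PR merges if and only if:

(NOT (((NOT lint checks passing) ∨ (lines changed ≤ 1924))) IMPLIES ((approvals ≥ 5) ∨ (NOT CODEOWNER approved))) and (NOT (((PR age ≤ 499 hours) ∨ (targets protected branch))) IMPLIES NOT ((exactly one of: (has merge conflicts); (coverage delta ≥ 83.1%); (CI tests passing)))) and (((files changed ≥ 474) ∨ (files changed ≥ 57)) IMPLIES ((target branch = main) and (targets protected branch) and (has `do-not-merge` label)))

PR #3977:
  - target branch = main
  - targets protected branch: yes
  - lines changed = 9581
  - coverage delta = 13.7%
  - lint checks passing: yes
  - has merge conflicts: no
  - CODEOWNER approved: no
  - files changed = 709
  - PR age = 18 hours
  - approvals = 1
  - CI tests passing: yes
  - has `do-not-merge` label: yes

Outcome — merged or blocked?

Atomic conditions:
  NOT lint checks passing: yes → false
  lines changed ≤ 1924: 9581 ≤ 1924 is false
  approvals ≥ 5: 1 ≥ 5 is false
  NOT CODEOWNER approved: no → true
  PR age ≤ 499 hours: 18 ≤ 499 is true
  targets protected branch: yes → true
  has merge conflicts: no → false
  coverage delta ≥ 83.1%: 13.7 ≥ 83.1 is false
  CI tests passing: yes → true
  files changed ≥ 474: 709 ≥ 474 is true
  files changed ≥ 57: 709 ≥ 57 is true
  target branch = main: main == main is true
  has `do-not-merge` label: yes → true
Combine:
[1.1.1] false OR false = false
[1.1] NOT false = true
[1.2] false OR true = true
[1] true → true = true
[2.1.1] true OR true = true
[2.1] NOT true = false
[2.2.1] exactly-one(false, false, true) = true
[2.2] NOT true = false
[2] false → false (antecedent false ⇒ implication holds) = true
[3.1] true OR true = true
[3.2] true AND true AND true = true
[3] true → true = true
[root] true AND true AND true = true
Overall: true → merged

Merged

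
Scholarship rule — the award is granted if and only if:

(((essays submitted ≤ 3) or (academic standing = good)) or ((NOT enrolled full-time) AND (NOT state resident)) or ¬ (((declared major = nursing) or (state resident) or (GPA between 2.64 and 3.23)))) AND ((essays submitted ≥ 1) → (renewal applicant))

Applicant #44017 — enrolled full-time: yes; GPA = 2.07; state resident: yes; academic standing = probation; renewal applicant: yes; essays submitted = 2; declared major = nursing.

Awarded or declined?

Atomic conditions:
  essays submitted ≤ 3: 2 ≤ 3 is true
  academic standing = good: probation == good is false
  NOT enrolled full-time: yes → false
  NOT state resident: yes → false
  declared major = nursing: nursing == nursing is true
  state resident: yes → true
  GPA between 2.64 and 3.23: 2.07 in [2.64, 3.23] is false
  essays submitted ≥ 1: 2 ≥ 1 is true
  renewal applicant: yes → true
Combine:
[1.1] true OR false = true
[1.2] false AND false = false
[1.3.1] true OR true OR false = true
[1.3] NOT true = false
[1] true OR false OR false = true
[2] true → true = true
[root] true AND true = true
Overall: true → awarded

Awarded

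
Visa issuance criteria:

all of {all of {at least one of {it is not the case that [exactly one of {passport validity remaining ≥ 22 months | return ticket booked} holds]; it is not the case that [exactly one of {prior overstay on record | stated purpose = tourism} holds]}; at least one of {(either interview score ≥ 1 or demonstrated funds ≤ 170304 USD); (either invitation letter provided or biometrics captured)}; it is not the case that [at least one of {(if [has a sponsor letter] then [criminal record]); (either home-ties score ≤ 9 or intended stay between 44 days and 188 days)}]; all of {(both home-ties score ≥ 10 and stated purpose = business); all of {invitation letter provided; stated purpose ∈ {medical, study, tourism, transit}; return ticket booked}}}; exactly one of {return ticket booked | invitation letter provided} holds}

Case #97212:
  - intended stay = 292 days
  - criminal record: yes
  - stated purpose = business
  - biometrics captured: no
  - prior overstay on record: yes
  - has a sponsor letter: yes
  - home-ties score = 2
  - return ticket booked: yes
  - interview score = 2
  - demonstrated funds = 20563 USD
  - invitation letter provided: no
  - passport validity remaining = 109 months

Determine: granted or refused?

Atomic conditions:
  passport validity remaining ≥ 22 months: 109 ≥ 22 is true
  return ticket booked: yes → true
  prior overstay on record: yes → true
  stated purpose = tourism: business == tourism is false
  interview score ≥ 1: 2 ≥ 1 is true
  demonstrated funds ≤ 170304 USD: 20563 ≤ 170304 is true
  invitation letter provided: no → false
  biometrics captured: no → false
  has a sponsor letter: yes → true
  criminal record: yes → true
  home-ties score ≤ 9: 2 ≤ 9 is true
  intended stay between 44 days and 188 days: 292 in [44, 188] is false
  home-ties score ≥ 10: 2 ≥ 10 is false
  stated purpose = business: business == business is true
  stated purpose ∈ {medical, study, tourism, transit}: business is not in the set → false
Combine:
[1.1.1.1] exactly-one(true, true) = false
[1.1.1] NOT false = true
[1.1.2.1] exactly-one(true, false) = true
[1.1.2] NOT true = false
[1.1] true OR false = true
[1.2.1] true OR true = true
[1.2.2] false OR false = false
[1.2] true OR false = true
[1.3.1.1] true → true = true
[1.3.1.2] true OR false = true
[1.3.1] true OR true = true
[1.3] NOT true = false
[1.4.1] false AND true = false
[1.4.2] false AND false AND true = false
[1.4] false AND false = false
[1] true AND true AND false AND false = false
[2] exactly-one(true, false) = true
[root] false AND true = false
Overall: false → refused

Refused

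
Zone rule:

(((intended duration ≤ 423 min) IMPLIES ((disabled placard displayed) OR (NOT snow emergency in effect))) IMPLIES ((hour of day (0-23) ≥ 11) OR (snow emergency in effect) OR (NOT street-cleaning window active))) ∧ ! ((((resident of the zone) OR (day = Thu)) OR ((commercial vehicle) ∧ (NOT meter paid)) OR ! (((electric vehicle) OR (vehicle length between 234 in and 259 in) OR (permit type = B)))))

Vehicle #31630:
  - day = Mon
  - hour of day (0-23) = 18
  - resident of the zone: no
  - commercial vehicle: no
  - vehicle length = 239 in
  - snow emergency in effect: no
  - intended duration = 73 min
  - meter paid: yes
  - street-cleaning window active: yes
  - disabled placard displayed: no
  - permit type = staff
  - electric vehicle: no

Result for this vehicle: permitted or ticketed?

Atomic conditions:
  intended duration ≤ 423 min: 73 ≤ 423 is true
  disabled placard displayed: no → false
  NOT snow emergency in effect: no → true
  hour of day (0-23) ≥ 11: 18 ≥ 11 is true
  snow emergency in effect: no → false
  NOT street-cleaning window active: yes → false
  resident of the zone: no → false
  day = Thu: Mon == Thu is false
  commercial vehicle: no → false
  NOT meter paid: yes → false
  electric vehicle: no → false
  vehicle length between 234 in and 259 in: 239 in [234, 259] is true
  permit type = B: staff == B is false
Combine:
[1.1.2] false OR true = true
[1.1] true → true = true
[1.2] true OR false OR false = true
[1] true → true = true
[2.1.1] false OR false = false
[2.1.2] false AND false = false
[2.1.3.1] false OR true OR false = true
[2.1.3] NOT true = false
[2.1] false OR false OR false = false
[2] NOT false = true
[root] true AND true = true
Overall: true → permitted

Permitted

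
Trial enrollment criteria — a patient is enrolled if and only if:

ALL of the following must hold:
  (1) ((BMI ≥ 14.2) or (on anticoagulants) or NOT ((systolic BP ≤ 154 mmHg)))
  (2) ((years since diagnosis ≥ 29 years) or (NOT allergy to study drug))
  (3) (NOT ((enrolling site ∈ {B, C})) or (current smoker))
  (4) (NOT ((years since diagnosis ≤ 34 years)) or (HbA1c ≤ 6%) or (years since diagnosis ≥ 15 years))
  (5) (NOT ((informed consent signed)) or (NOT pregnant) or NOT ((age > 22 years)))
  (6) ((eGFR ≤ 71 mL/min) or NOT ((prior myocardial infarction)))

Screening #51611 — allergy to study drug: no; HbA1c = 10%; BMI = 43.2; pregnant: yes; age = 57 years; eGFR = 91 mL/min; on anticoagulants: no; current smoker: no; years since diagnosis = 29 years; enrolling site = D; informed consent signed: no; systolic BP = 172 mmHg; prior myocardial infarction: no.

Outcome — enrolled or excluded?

Enrolled

Atomic conditions:
  BMI ≥ 14.2: 43.2 ≥ 14.2 is true
  on anticoagulants: no → false
  systolic BP ≤ 154 mmHg: 172 ≤ 154 is false
  years since diagnosis ≥ 29 years: 29 ≥ 29 is true
  NOT allergy to study drug: no → true
  enrolling site ∈ {B, C}: D is not in the set → false
  current smoker: no → false
  years since diagnosis ≤ 34 years: 29 ≤ 34 is true
  HbA1c ≤ 6%: 10 ≤ 6 is false
  years since diagnosis ≥ 15 years: 29 ≥ 15 is true
  informed consent signed: no → false
  NOT pregnant: yes → false
  age > 22 years: 57 > 22 is true
  eGFR ≤ 71 mL/min: 91 ≤ 71 is false
  prior myocardial infarction: no → false
Combine:
[1.3] NOT false = true
[1] true OR false OR true = true
[2] true OR true = true
[3.1] NOT false = true
[3] true OR false = true
[4.1] NOT true = false
[4] false OR false OR true = true
[5.1] NOT false = true
[5.3] NOT true = false
[5] true OR false OR false = true
[6.2] NOT false = true
[6] false OR true = true
[root] true AND true AND true AND true AND true AND true = true
Overall: true → enrolled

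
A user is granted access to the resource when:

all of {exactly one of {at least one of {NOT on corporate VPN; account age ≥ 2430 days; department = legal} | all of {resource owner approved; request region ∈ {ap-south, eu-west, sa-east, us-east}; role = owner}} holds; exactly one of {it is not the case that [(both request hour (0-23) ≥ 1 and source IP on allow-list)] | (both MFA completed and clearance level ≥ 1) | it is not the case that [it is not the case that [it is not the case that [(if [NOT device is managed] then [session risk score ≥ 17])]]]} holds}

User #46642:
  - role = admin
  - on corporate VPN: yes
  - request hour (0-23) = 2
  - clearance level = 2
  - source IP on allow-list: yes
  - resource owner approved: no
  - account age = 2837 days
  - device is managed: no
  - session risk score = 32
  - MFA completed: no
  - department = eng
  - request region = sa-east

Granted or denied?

Atomic conditions:
  NOT on corporate VPN: yes → false
  account age ≥ 2430 days: 2837 ≥ 2430 is true
  department = legal: eng == legal is false
  resource owner approved: no → false
  request region ∈ {ap-south, eu-west, sa-east, us-east}: sa-east is in the set → true
  role = owner: admin == owner is false
  request hour (0-23) ≥ 1: 2 ≥ 1 is true
  source IP on allow-list: yes → true
  MFA completed: no → false
  clearance level ≥ 1: 2 ≥ 1 is true
  NOT device is managed: no → true
  session risk score ≥ 17: 32 ≥ 17 is true
Combine:
[1.1] false OR true OR false = true
[1.2] false AND true AND false = false
[1] exactly-one(true, false) = true
[2.1.1] true AND true = true
[2.1] NOT true = false
[2.2] false AND true = false
[2.3.1.1.1] true → true = true
[2.3.1.1] NOT true = false
[2.3.1] NOT false = true
[2.3] NOT true = false
[2] exactly-one(false, false, false) = false
[root] true AND false = false
Overall: false → denied

Denied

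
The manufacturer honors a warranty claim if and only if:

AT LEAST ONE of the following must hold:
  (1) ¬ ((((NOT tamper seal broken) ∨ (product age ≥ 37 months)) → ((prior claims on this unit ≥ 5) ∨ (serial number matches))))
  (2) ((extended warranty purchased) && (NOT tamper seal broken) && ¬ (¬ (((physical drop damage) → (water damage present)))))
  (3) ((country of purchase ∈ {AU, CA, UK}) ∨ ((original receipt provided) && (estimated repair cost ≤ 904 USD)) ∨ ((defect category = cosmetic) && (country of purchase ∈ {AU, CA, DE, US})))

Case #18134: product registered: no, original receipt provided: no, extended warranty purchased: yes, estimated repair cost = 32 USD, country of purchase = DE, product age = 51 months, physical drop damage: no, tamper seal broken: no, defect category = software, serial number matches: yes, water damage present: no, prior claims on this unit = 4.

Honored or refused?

Atomic conditions:
  NOT tamper seal broken: no → true
  product age ≥ 37 months: 51 ≥ 37 is true
  prior claims on this unit ≥ 5: 4 ≥ 5 is false
  serial number matches: yes → true
  extended warranty purchased: yes → true
  physical drop damage: no → false
  water damage present: no → false
  country of purchase ∈ {AU, CA, UK}: DE is not in the set → false
  original receipt provided: no → false
  estimated repair cost ≤ 904 USD: 32 ≤ 904 is true
  defect category = cosmetic: software == cosmetic is false
  country of purchase ∈ {AU, CA, DE, US}: DE is in the set → true
Combine:
[1.1.1] true OR true = true
[1.1.2] false OR true = true
[1.1] true → true = true
[1] NOT true = false
[2.3.1.1] false → false (antecedent false ⇒ implication holds) = true
[2.3.1] NOT true = false
[2.3] NOT false = true
[2] true AND true AND true = true
[3.2] false AND true = false
[3.3] false AND true = false
[3] false OR false OR false = false
[root] false OR true OR false = true
Overall: true → honored

Honored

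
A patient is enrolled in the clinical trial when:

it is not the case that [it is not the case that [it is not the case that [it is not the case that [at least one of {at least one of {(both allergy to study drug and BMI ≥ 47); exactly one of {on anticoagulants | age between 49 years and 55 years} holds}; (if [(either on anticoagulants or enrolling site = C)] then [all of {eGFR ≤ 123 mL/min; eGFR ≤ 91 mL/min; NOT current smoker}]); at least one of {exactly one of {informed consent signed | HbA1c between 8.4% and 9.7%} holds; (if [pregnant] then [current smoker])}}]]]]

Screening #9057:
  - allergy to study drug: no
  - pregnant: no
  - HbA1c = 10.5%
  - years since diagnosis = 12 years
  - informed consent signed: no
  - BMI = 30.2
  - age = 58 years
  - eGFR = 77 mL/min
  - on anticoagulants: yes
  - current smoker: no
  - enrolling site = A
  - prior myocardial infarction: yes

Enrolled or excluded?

Atomic conditions:
  allergy to study drug: no → false
  BMI ≥ 47: 30.2 ≥ 47 is false
  on anticoagulants: yes → true
  age between 49 years and 55 years: 58 in [49, 55] is false
  enrolling site = C: A == C is false
  eGFR ≤ 123 mL/min: 77 ≤ 123 is true
  eGFR ≤ 91 mL/min: 77 ≤ 91 is true
  NOT current smoker: no → true
  informed consent signed: no → false
  HbA1c between 8.4% and 9.7%: 10.5 in [8.4, 9.7] is false
  pregnant: no → false
  current smoker: no → false
Combine:
[1.1.1.1.1.1] false AND false = false
[1.1.1.1.1.2] exactly-one(true, false) = true
[1.1.1.1.1] false OR true = true
[1.1.1.1.2.1] true OR false = true
[1.1.1.1.2.2] true AND true AND true = true
[1.1.1.1.2] true → true = true
[1.1.1.1.3.1] exactly-one(false, false) = false
[1.1.1.1.3.2] false → false (antecedent false ⇒ implication holds) = true
[1.1.1.1.3] false OR true = true
[1.1.1.1] true OR true OR true = true
[1.1.1] NOT true = false
[1.1] NOT false = true
[1] NOT true = false
[root] NOT false = true
Overall: true → enrolled

Enrolled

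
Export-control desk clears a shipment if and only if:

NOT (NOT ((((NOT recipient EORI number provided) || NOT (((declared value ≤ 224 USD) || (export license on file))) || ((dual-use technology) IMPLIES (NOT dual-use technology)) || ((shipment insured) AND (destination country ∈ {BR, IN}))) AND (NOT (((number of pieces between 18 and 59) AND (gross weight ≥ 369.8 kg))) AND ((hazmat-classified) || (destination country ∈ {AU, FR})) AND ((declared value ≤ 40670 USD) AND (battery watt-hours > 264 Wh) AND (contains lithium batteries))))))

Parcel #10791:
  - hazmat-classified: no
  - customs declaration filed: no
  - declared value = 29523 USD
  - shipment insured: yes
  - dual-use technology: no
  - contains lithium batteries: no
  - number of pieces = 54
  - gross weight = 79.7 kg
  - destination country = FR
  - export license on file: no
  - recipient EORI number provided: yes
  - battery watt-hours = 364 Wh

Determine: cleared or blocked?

Blocked

Atomic conditions:
  NOT recipient EORI number provided: yes → false
  declared value ≤ 224 USD: 29523 ≤ 224 is false
  export license on file: no → false
  dual-use technology: no → false
  NOT dual-use technology: no → true
  shipment insured: yes → true
  destination country ∈ {BR, IN}: FR is not in the set → false
  number of pieces between 18 and 59: 54 in [18, 59] is true
  gross weight ≥ 369.8 kg: 79.7 ≥ 369.8 is false
  hazmat-classified: no → false
  destination country ∈ {AU, FR}: FR is in the set → true
  declared value ≤ 40670 USD: 29523 ≤ 40670 is true
  battery watt-hours > 264 Wh: 364 > 264 is true
  contains lithium batteries: no → false
Combine:
[1.1.1.2.1] false OR false = false
[1.1.1.2] NOT false = true
[1.1.1.3] false → true (antecedent false ⇒ implication holds) = true
[1.1.1.4] true AND false = false
[1.1.1] false OR true OR true OR false = true
[1.1.2.1.1] true AND false = false
[1.1.2.1] NOT false = true
[1.1.2.2] false OR true = true
[1.1.2.3] true AND true AND false = false
[1.1.2] true AND true AND false = false
[1.1] true AND false = false
[1] NOT false = true
[root] NOT true = false
Overall: false → blocked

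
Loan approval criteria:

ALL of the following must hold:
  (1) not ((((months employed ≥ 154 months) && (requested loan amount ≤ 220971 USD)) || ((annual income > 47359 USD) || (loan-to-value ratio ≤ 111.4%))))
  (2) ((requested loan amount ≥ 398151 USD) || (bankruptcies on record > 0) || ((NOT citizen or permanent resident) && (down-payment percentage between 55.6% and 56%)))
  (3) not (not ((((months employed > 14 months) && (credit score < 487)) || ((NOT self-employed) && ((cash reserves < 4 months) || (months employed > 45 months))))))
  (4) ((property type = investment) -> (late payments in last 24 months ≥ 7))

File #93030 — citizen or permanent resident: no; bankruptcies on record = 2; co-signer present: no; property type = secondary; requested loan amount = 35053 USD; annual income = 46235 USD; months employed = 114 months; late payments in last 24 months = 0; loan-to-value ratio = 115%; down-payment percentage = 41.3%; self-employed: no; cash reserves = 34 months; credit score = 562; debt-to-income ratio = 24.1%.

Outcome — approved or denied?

Approved

Atomic conditions:
  months employed ≥ 154 months: 114 ≥ 154 is false
  requested loan amount ≤ 220971 USD: 35053 ≤ 220971 is true
  annual income > 47359 USD: 46235 > 47359 is false
  loan-to-value ratio ≤ 111.4%: 115 ≤ 111.4 is false
  requested loan amount ≥ 398151 USD: 35053 ≥ 398151 is false
  bankruptcies on record > 0: 2 > 0 is true
  NOT citizen or permanent resident: no → true
  down-payment percentage between 55.6% and 56%: 41.3 in [55.6, 56] is false
  months employed > 14 months: 114 > 14 is true
  credit score < 487: 562 < 487 is false
  NOT self-employed: no → true
  cash reserves < 4 months: 34 < 4 is false
  months employed > 45 months: 114 > 45 is true
  property type = investment: secondary == investment is false
  late payments in last 24 months ≥ 7: 0 ≥ 7 is false
Combine:
[1.1.1] false AND true = false
[1.1.2] false OR false = false
[1.1] false OR false = false
[1] NOT false = true
[2.3] true AND false = false
[2] false OR true OR false = true
[3.1.1.1] true AND false = false
[3.1.1.2.2] false OR true = true
[3.1.1.2] true AND true = true
[3.1.1] false OR true = true
[3.1] NOT true = false
[3] NOT false = true
[4] false → false (antecedent false ⇒ implication holds) = true
[root] true AND true AND true AND true = true
Overall: true → approved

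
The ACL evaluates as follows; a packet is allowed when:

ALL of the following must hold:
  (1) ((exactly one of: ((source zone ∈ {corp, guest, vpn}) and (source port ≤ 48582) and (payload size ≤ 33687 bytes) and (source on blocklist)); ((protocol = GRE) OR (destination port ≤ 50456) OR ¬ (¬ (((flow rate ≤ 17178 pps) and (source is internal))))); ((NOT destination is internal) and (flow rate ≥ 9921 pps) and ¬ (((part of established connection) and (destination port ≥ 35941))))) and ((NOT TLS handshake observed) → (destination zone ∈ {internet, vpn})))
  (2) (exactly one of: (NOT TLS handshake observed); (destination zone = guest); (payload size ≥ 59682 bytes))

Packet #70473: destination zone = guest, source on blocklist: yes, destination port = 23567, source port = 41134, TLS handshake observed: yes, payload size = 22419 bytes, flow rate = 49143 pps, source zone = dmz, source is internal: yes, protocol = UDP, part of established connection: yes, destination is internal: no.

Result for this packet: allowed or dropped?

Dropped

Atomic conditions:
  source zone ∈ {corp, guest, vpn}: dmz is not in the set → false
  source port ≤ 48582: 41134 ≤ 48582 is true
  payload size ≤ 33687 bytes: 22419 ≤ 33687 is true
  source on blocklist: yes → true
  protocol = GRE: UDP == GRE is false
  destination port ≤ 50456: 23567 ≤ 50456 is true
  flow rate ≤ 17178 pps: 49143 ≤ 17178 is false
  source is internal: yes → true
  NOT destination is internal: no → true
  flow rate ≥ 9921 pps: 49143 ≥ 9921 is true
  part of established connection: yes → true
  destination port ≥ 35941: 23567 ≥ 35941 is false
  NOT TLS handshake observed: yes → false
  destination zone ∈ {internet, vpn}: guest is not in the set → false
  destination zone = guest: guest == guest is true
  payload size ≥ 59682 bytes: 22419 ≥ 59682 is false
Combine:
[1.1.1] false AND true AND true AND true = false
[1.1.2.3.1.1] false AND true = false
[1.1.2.3.1] NOT false = true
[1.1.2.3] NOT true = false
[1.1.2] false OR true OR false = true
[1.1.3.3.1] true AND false = false
[1.1.3.3] NOT false = true
[1.1.3] true AND true AND true = true
[1.1] exactly-one(false, true, true) = false
[1.2] false → false (antecedent false ⇒ implication holds) = true
[1] false AND true = false
[2] exactly-one(false, true, false) = true
[root] false AND true = false
Overall: false → dropped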